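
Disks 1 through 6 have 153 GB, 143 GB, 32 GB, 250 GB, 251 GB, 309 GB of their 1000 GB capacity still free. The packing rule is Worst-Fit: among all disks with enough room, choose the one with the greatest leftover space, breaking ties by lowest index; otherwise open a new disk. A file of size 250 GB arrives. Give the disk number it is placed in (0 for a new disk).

6

Disks with room: disk 4 (250 GB), disk 5 (251 GB), disk 6 (309 GB).
Most room is disk 6 with 309 GB free.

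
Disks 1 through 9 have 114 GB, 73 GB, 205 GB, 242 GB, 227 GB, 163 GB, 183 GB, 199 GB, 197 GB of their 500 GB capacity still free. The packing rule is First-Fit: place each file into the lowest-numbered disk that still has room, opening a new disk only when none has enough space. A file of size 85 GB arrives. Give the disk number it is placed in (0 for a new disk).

Disks with room: disk 1 (114 GB), disk 3 (205 GB), disk 4 (242 GB), disk 5 (227 GB), disk 6 (163 GB), disk 7 (183 GB), disk 8 (199 GB), disk 9 (197 GB).
The first with room is disk 1.

1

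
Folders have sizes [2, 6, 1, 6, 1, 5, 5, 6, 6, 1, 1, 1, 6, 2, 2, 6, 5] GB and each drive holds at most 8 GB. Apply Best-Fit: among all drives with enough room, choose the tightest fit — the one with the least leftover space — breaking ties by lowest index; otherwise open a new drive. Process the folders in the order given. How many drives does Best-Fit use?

9

2 GB → drive 1 (remaining 6 GB)
6 GB → drive 1 (remaining 0 GB)
1 GB → drive 2 (remaining 7 GB)
6 GB → drive 2 (remaining 1 GB)
1 GB → drive 2 (remaining 0 GB)
5 GB → drive 3 (remaining 3 GB)
5 GB → drive 4 (remaining 3 GB)
6 GB → drive 5 (remaining 2 GB)
6 GB → drive 6 (remaining 2 GB)
1 GB → drive 5 (remaining 1 GB)
1 GB → drive 5 (remaining 0 GB)
1 GB → drive 6 (remaining 1 GB)
6 GB → drive 7 (remaining 2 GB)
2 GB → drive 7 (remaining 0 GB)
2 GB → drive 3 (remaining 1 GB)
6 GB → drive 8 (remaining 2 GB)
5 GB → drive 9 (remaining 3 GB)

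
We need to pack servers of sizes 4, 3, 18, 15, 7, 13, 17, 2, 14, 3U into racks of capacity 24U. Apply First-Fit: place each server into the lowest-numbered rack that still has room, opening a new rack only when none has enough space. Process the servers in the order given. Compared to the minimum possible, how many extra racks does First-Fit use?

First-Fit: [4,3,15,2] [18,3] [7,13] [17] [14] → 5 racks.
5 servers exceed 12U (half the capacity), and no two of those can share a rack, so at least 5 racks are needed.
So 5 is already optimal.

0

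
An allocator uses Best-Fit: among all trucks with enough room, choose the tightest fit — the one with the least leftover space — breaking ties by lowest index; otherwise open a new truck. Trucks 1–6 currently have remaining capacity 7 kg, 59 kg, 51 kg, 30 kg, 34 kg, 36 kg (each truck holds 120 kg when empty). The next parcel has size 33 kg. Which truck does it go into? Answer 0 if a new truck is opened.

5

Trucks with room: truck 2 (59 kg), truck 3 (51 kg), truck 5 (34 kg), truck 6 (36 kg).
Tightest fit is truck 5 with 34 kg free.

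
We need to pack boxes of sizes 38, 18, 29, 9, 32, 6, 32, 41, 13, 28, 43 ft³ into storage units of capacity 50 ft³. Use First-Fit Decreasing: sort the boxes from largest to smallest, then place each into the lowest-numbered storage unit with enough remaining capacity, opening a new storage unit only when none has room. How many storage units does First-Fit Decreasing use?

7 storage units

Sorted descending: 43, 41, 38, 32, 32, 29, 28, 18, 13, 9, 6.
Put 43 ft³ in storage unit 1; 7 ft³ remain.
Put 41 ft³ in storage unit 2; 9 ft³ remain.
Put 38 ft³ in storage unit 3; 12 ft³ remain.
Put 32 ft³ in storage unit 4; 18 ft³ remain.
Put 32 ft³ in storage unit 5; 18 ft³ remain.
Put 29 ft³ in storage unit 6; 21 ft³ remain.
Put 28 ft³ in storage unit 7; 22 ft³ remain.
Put 18 ft³ in storage unit 4; 0 ft³ remain.
Put 13 ft³ in storage unit 5; 5 ft³ remain.
Put 9 ft³ in storage unit 2; 0 ft³ remain.
Put 6 ft³ in storage unit 1; 1 ft³ remain.
Final storage units: [43,6] [41,9] [38] [32,18] [32,13] [29] [28].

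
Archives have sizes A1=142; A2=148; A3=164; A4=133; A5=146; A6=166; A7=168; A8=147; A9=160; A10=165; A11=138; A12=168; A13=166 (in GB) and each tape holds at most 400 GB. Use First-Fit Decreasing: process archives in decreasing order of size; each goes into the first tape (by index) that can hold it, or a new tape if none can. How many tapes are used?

7 tapes

Sorted descending: 168, 168, 166, 166, 165, 164, 160, 148, 147, 146, 142, 138, 133.
tape 1: place 168 GB, 232 GB left
tape 1: place 168 GB, 64 GB left
tape 2: place 166 GB, 234 GB left
tape 2: place 166 GB, 68 GB left
tape 3: place 165 GB, 235 GB left
tape 3: place 164 GB, 71 GB left
tape 4: place 160 GB, 240 GB left
tape 4: place 148 GB, 92 GB left
tape 5: place 147 GB, 253 GB left
tape 5: place 146 GB, 107 GB left
tape 6: place 142 GB, 258 GB left
tape 6: place 138 GB, 120 GB left
tape 7: place 133 GB, 267 GB left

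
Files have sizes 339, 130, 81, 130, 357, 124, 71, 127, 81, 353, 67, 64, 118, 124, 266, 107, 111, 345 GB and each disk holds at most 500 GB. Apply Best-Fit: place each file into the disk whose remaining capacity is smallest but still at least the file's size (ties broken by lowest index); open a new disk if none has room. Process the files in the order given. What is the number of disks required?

339 GB → disk 1 (remaining 161 GB)
130 GB → disk 1 (remaining 31 GB)
81 GB → disk 2 (remaining 419 GB)
130 GB → disk 2 (remaining 289 GB)
357 GB → disk 3 (remaining 143 GB)
124 GB → disk 3 (remaining 19 GB)
71 GB → disk 2 (remaining 218 GB)
127 GB → disk 2 (remaining 91 GB)
81 GB → disk 2 (remaining 10 GB)
353 GB → disk 4 (remaining 147 GB)
67 GB → disk 4 (remaining 80 GB)
64 GB → disk 4 (remaining 16 GB)
118 GB → disk 5 (remaining 382 GB)
124 GB → disk 5 (remaining 258 GB)
266 GB → disk 6 (remaining 234 GB)
107 GB → disk 6 (remaining 127 GB)
111 GB → disk 6 (remaining 16 GB)
345 GB → disk 7 (remaining 155 GB)

7 disks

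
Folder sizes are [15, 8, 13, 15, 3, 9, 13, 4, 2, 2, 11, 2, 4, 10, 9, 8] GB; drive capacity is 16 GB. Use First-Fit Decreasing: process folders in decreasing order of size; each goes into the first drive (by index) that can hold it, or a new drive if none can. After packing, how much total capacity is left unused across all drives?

Sorted descending: 15, 15, 13, 13, 11, 10, 9, 9, 8, 8, 4, 4, 3, 2, 2, 2.
15 GB → drive 1 (remaining 1 GB)
15 GB → drive 2 (remaining 1 GB)
13 GB → drive 3 (remaining 3 GB)
13 GB → drive 4 (remaining 3 GB)
11 GB → drive 5 (remaining 5 GB)
10 GB → drive 6 (remaining 6 GB)
9 GB → drive 7 (remaining 7 GB)
9 GB → drive 8 (remaining 7 GB)
8 GB → drive 9 (remaining 8 GB)
8 GB → drive 9 (remaining 0 GB)
4 GB → drive 5 (remaining 1 GB)
4 GB → drive 6 (remaining 2 GB)
3 GB → drive 3 (remaining 0 GB)
2 GB → drive 4 (remaining 1 GB)
2 GB → drive 6 (remaining 0 GB)
2 GB → drive 7 (remaining 5 GB)
9 drives × 16 GB = 144 GB; used 128 GB; unused 16 GB.

16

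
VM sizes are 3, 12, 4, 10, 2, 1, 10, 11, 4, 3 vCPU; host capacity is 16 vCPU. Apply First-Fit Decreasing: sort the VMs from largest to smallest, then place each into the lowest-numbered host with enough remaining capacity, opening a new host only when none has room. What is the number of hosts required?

4 hosts

Sorted descending: 12, 11, 10, 10, 4, 4, 3, 3, 2, 1.
12 vCPU → host 1 (remaining 4 vCPU)
11 vCPU → host 2 (remaining 5 vCPU)
10 vCPU → host 3 (remaining 6 vCPU)
10 vCPU → host 4 (remaining 6 vCPU)
4 vCPU → host 1 (remaining 0 vCPU)
4 vCPU → host 2 (remaining 1 vCPU)
3 vCPU → host 3 (remaining 3 vCPU)
3 vCPU → host 3 (remaining 0 vCPU)
2 vCPU → host 4 (remaining 4 vCPU)
1 vCPU → host 2 (remaining 0 vCPU)
Final hosts: [12,4] [11,4,1] [10,3,3] [10,2].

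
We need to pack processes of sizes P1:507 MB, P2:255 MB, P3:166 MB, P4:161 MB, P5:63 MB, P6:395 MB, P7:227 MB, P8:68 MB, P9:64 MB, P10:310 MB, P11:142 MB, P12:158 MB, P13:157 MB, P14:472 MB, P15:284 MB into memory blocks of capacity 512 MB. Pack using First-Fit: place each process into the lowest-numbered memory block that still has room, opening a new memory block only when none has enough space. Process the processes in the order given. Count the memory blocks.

Put P1 (507 MB) in memory block 1; 5 MB remain.
Put P2 (255 MB) in memory block 2; 257 MB remain.
Put P3 (166 MB) in memory block 2; 91 MB remain.
Put P4 (161 MB) in memory block 3; 351 MB remain.
Put P5 (63 MB) in memory block 2; 28 MB remain.
Put P6 (395 MB) in memory block 4; 117 MB remain.
Put P7 (227 MB) in memory block 3; 124 MB remain.
Put P8 (68 MB) in memory block 3; 56 MB remain.
Put P9 (64 MB) in memory block 4; 53 MB remain.
Put P10 (310 MB) in memory block 5; 202 MB remain.
Put P11 (142 MB) in memory block 5; 60 MB remain.
Put P12 (158 MB) in memory block 6; 354 MB remain.
Put P13 (157 MB) in memory block 6; 197 MB remain.
Put P14 (472 MB) in memory block 7; 40 MB remain.
Put P15 (284 MB) in memory block 8; 228 MB remain.
Final memory blocks: [507] [255,166,63] [161,227,68] [395,64] [310,142] [158,157] [472] [284].

8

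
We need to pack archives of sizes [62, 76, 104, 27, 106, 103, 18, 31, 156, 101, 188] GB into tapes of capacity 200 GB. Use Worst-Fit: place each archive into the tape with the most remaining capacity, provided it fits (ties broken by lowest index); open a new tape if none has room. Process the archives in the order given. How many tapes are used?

Put 62 GB in tape 1; 138 GB remain.
Put 76 GB in tape 1; 62 GB remain.
Put 104 GB in tape 2; 96 GB remain.
Put 27 GB in tape 2; 69 GB remain.
Put 106 GB in tape 3; 94 GB remain.
Put 103 GB in tape 4; 97 GB remain.
Put 18 GB in tape 4; 79 GB remain.
Put 31 GB in tape 3; 63 GB remain.
Put 156 GB in tape 5; 44 GB remain.
Put 101 GB in tape 6; 99 GB remain.
Put 188 GB in tape 7; 12 GB remain.

7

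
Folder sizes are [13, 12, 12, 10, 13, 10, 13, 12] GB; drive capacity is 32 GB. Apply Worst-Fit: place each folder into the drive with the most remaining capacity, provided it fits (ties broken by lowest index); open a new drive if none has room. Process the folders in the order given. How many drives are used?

4

drive 1: place 13 GB, 19 GB left
drive 1: place 12 GB, 7 GB left
drive 2: place 12 GB, 20 GB left
drive 2: place 10 GB, 10 GB left
drive 3: place 13 GB, 19 GB left
drive 3: place 10 GB, 9 GB left
drive 4: place 13 GB, 19 GB left
drive 4: place 12 GB, 7 GB left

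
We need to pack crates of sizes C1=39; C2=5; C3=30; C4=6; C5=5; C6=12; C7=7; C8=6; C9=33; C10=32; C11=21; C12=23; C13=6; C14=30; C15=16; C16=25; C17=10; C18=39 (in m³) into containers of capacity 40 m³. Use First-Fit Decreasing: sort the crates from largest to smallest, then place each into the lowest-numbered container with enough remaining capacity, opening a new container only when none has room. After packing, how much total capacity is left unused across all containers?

15

Sorted descending: 39, 39, 33, 32, 30, 30, 25, 23, 21, 16, 12, 10, 7, 6, 6, 6, 5, 5.
container 1: place 39 m³, 1 m³ left
container 2: place 39 m³, 1 m³ left
container 3: place 33 m³, 7 m³ left
container 4: place 32 m³, 8 m³ left
container 5: place 30 m³, 10 m³ left
container 6: place 30 m³, 10 m³ left
container 7: place 25 m³, 15 m³ left
container 8: place 23 m³, 17 m³ left
container 9: place 21 m³, 19 m³ left
container 8: place 16 m³, 1 m³ left
container 7: place 12 m³, 3 m³ left
container 5: place 10 m³, 0 m³ left
container 3: place 7 m³, 0 m³ left
container 4: place 6 m³, 2 m³ left
container 6: place 6 m³, 4 m³ left
container 9: place 6 m³, 13 m³ left
container 9: place 5 m³, 8 m³ left
container 9: place 5 m³, 3 m³ left
9 containers × 40 m³ = 360 m³; used 345 m³; unused 15 m³.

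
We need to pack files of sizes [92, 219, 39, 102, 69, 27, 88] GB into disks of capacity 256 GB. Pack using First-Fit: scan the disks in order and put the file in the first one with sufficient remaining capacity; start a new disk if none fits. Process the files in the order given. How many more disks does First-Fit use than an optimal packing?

0

First-Fit: [92,39,102] [219,27] [69,88] → 3 disks.
Total size 636 GB; any packing needs at least ⌈636/256⌉ = 3 disks.
So 3 is already optimal.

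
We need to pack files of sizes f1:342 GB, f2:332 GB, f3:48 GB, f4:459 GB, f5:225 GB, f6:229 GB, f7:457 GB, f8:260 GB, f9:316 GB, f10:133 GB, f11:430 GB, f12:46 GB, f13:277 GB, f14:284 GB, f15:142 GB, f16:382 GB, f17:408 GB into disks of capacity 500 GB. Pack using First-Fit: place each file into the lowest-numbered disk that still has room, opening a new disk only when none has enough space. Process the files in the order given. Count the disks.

12 disks

Put f1 (342 GB) in disk 1; 158 GB remain.
Put f2 (332 GB) in disk 2; 168 GB remain.
Put f3 (48 GB) in disk 1; 110 GB remain.
Put f4 (459 GB) in disk 3; 41 GB remain.
Put f5 (225 GB) in disk 4; 275 GB remain.
Put f6 (229 GB) in disk 4; 46 GB remain.
Put f7 (457 GB) in disk 5; 43 GB remain.
Put f8 (260 GB) in disk 6; 240 GB remain.
Put f9 (316 GB) in disk 7; 184 GB remain.
Put f10 (133 GB) in disk 2; 35 GB remain.
Put f11 (430 GB) in disk 8; 70 GB remain.
Put f12 (46 GB) in disk 1; 64 GB remain.
Put f13 (277 GB) in disk 9; 223 GB remain.
Put f14 (284 GB) in disk 10; 216 GB remain.
Put f15 (142 GB) in disk 6; 98 GB remain.
Put f16 (382 GB) in disk 11; 118 GB remain.
Put f17 (408 GB) in disk 12; 92 GB remain.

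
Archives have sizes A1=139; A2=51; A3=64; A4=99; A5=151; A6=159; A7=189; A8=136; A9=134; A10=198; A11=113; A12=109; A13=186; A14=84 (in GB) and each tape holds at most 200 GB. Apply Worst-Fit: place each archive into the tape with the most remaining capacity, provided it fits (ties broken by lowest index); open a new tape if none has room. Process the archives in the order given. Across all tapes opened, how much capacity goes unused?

Put A1 (139 GB) in tape 1; 61 GB remain.
Put A2 (51 GB) in tape 1; 10 GB remain.
Put A3 (64 GB) in tape 2; 136 GB remain.
Put A4 (99 GB) in tape 2; 37 GB remain.
Put A5 (151 GB) in tape 3; 49 GB remain.
Put A6 (159 GB) in tape 4; 41 GB remain.
Put A7 (189 GB) in tape 5; 11 GB remain.
Put A8 (136 GB) in tape 6; 64 GB remain.
Put A9 (134 GB) in tape 7; 66 GB remain.
Put A10 (198 GB) in tape 8; 2 GB remain.
Put A11 (113 GB) in tape 9; 87 GB remain.
Put A12 (109 GB) in tape 10; 91 GB remain.
Put A13 (186 GB) in tape 11; 14 GB remain.
Put A14 (84 GB) in tape 10; 7 GB remain.
11 tapes × 200 GB = 2200 GB; used 1812 GB; unused 388 GB.

388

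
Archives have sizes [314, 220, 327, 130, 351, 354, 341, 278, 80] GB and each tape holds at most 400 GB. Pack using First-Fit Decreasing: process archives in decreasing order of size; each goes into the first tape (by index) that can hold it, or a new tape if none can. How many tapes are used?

Sorted descending: 354, 351, 341, 327, 314, 278, 220, 130, 80.
Put 354 GB in tape 1; 46 GB remain.
Put 351 GB in tape 2; 49 GB remain.
Put 341 GB in tape 3; 59 GB remain.
Put 327 GB in tape 4; 73 GB remain.
Put 314 GB in tape 5; 86 GB remain.
Put 278 GB in tape 6; 122 GB remain.
Put 220 GB in tape 7; 180 GB remain.
Put 130 GB in tape 7; 50 GB remain.
Put 80 GB in tape 5; 6 GB remain.
Final tapes: [354] [351] [341] [327] [314,80] [278] [220,130].

7 tapes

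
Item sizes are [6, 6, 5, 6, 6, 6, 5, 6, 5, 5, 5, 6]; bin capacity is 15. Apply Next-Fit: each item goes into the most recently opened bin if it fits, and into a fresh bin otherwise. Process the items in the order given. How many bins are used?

bin 1: place 6, 9 left
bin 1: place 6, 3 left
bin 2: place 5, 10 left
bin 2: place 6, 4 left
bin 3: place 6, 9 left
bin 3: place 6, 3 left
bin 4: place 5, 10 left
bin 4: place 6, 4 left
bin 5: place 5, 10 left
bin 5: place 5, 5 left
bin 5: place 5, 0 left
bin 6: place 6, 9 left

6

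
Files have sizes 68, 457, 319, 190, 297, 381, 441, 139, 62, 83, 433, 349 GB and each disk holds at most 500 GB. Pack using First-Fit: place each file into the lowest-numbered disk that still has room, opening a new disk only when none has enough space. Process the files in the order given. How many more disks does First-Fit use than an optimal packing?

0

First-Fit: [68,319,62] [457] [190,297] [381,83] [441] [139,349] [433] → 7 disks.
Total size 3219 GB; any packing needs at least ⌈3219/500⌉ = 7 disks.
So 7 is already optimal.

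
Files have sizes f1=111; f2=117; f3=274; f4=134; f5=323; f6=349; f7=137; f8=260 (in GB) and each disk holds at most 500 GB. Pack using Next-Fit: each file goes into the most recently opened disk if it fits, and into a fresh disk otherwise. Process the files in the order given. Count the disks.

disk 1: place f1 (111 GB), 389 GB left
disk 1: place f2 (117 GB), 272 GB left
disk 2: place f3 (274 GB), 226 GB left
disk 2: place f4 (134 GB), 92 GB left
disk 3: place f5 (323 GB), 177 GB left
disk 4: place f6 (349 GB), 151 GB left
disk 4: place f7 (137 GB), 14 GB left
disk 5: place f8 (260 GB), 240 GB left

5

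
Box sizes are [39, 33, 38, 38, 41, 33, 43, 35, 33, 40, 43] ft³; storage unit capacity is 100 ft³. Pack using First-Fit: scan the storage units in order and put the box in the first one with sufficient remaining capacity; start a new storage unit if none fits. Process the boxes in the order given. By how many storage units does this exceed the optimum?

1

First-Fit: [39,33] [38,38] [41,33] [43,35] [33,40] [43] → 6 storage units.
Total size 416 ft³; any packing needs at least ⌈416/100⌉ = 5 storage units.
An optimal packing achieves that bound: [43,43] [41,40] [39,38] [38,35] [33,33,33] → 5 storage units.
Excess: 6 − 5 = 1.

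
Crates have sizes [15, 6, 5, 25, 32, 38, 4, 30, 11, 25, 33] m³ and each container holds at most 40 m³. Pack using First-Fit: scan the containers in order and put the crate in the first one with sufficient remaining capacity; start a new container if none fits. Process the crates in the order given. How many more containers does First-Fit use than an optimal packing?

First-Fit: [15,6,5,4] [25,11] [32] [38] [30] [25] [33] → 7 containers.
Total size 224 m³; any packing needs at least ⌈224/40⌉ = 6 containers.
An optimal packing achieves that bound: [38] [33,6] [32,5] [30,4] [25,15] [25,11] → 6 containers.
Excess: 7 − 6 = 1.

1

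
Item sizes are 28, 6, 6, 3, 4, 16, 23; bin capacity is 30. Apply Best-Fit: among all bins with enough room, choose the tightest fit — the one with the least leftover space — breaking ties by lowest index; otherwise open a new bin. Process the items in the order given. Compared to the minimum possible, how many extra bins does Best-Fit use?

1

Best-Fit: [28] [6,6,3,4] [16] [23] → 4 bins.
Total size 86; any packing needs at least ⌈86/30⌉ = 3 bins.
An optimal packing achieves that bound: [28] [23,6] [16,6,4,3] → 3 bins.
Excess: 4 − 3 = 1.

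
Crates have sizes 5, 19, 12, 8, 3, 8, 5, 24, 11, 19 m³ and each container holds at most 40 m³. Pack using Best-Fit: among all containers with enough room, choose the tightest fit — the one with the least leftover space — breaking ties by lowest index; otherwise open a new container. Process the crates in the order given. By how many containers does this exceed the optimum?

0

Best-Fit: [5,19,12,3] [8,8,5,19] [24,11] → 3 containers.
Total size 114 m³; any packing needs at least ⌈114/40⌉ = 3 containers.
So 3 is already optimal.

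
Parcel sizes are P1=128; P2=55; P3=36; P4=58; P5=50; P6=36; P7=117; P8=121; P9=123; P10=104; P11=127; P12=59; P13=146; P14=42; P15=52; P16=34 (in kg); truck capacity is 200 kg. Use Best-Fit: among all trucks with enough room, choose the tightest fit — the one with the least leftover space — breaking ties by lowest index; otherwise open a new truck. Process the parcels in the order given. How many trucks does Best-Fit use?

truck 1: place P1 (128 kg), 72 kg left
truck 1: place P2 (55 kg), 17 kg left
truck 2: place P3 (36 kg), 164 kg left
truck 2: place P4 (58 kg), 106 kg left
truck 2: place P5 (50 kg), 56 kg left
truck 2: place P6 (36 kg), 20 kg left
truck 3: place P7 (117 kg), 83 kg left
truck 4: place P8 (121 kg), 79 kg left
truck 5: place P9 (123 kg), 77 kg left
truck 6: place P10 (104 kg), 96 kg left
truck 7: place P11 (127 kg), 73 kg left
truck 7: place P12 (59 kg), 14 kg left
truck 8: place P13 (146 kg), 54 kg left
truck 8: place P14 (42 kg), 12 kg left
truck 5: place P15 (52 kg), 25 kg left
truck 4: place P16 (34 kg), 45 kg left
Final trucks: [128,55] [36,58,50,36] [117] [121,34] [123,52] [104] [127,59] [146,42].

8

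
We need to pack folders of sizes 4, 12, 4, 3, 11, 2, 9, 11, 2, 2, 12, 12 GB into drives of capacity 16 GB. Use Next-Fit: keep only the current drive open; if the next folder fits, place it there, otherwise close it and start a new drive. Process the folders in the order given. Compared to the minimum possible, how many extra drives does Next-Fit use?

1

Next-Fit: [4,12] [4,3] [11,2] [9] [11,2,2] [12] [12] → 7 drives.
Total size 84 GB; any packing needs at least ⌈84/16⌉ = 6 drives.
An optimal packing achieves that bound: [12,4] [12,4] [12,3] [11,2,2] [11,2] [9] → 6 drives.
Excess: 7 − 6 = 1.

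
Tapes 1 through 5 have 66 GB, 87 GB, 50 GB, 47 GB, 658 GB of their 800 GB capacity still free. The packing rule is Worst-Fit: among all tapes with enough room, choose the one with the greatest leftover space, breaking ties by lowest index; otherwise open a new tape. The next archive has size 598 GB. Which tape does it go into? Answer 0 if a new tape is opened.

5

Tapes with room: tape 5 (658 GB).
Most room is tape 5 with 658 GB free.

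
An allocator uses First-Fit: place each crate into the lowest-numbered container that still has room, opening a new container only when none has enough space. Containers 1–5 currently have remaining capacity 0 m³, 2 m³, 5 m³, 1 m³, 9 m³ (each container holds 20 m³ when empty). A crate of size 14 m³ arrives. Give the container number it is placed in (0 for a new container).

No container has ≥ 14 m³ free, so a new container is opened.

0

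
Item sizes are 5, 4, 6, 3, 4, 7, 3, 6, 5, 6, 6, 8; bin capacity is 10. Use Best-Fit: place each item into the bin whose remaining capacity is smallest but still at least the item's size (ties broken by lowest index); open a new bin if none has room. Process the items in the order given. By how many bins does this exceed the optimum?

1

Best-Fit: [5,4] [6,3] [4,6] [7,3] [5] [6] [6] [8] → 8 bins.
Total size 63; any packing needs at least ⌈63/10⌉ = 7 bins.
An optimal packing achieves that bound: [8] [7,3] [6,4] [6,4] [6,3] [6] [5,5] → 7 bins.
Excess: 8 − 7 = 1.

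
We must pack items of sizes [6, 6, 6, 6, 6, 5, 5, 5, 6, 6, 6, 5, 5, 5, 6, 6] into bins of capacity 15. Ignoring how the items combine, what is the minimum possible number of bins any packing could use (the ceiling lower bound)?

6 bins

Total size = 6 + 6 + 6 + 6 + 6 + 5 + 5 + 5 + 6 + 6 + 6 + 5 + 5 + 5 + 6 + 6 = 90.
⌈90 / 15⌉ = 6.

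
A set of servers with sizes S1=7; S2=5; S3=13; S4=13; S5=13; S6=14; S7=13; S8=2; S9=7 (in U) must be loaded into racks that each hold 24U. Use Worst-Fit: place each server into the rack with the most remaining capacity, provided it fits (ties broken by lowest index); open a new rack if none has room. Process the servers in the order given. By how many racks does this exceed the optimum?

Worst-Fit: [7,5,2] [13,7] [13] [13] [14] [13] → 6 racks.
5 servers exceed 12U (half the capacity), and no two of those can share a rack, so at least 5 racks are needed.
An optimal packing achieves that bound: [14,7,2] [13,7] [13,5] [13] [13] → 5 racks.
Excess: 6 − 5 = 1.

1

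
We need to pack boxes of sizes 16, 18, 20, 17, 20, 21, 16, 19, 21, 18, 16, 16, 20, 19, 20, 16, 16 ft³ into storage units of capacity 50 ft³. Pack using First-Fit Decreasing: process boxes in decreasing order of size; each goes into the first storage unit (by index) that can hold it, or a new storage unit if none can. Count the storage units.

Sorted descending: 21, 21, 20, 20, 20, 20, 19, 19, 18, 18, 17, 16, 16, 16, 16, 16, 16.
Put 21 ft³ in storage unit 1; 29 ft³ remain.
Put 21 ft³ in storage unit 1; 8 ft³ remain.
Put 20 ft³ in storage unit 2; 30 ft³ remain.
Put 20 ft³ in storage unit 2; 10 ft³ remain.
Put 20 ft³ in storage unit 3; 30 ft³ remain.
Put 20 ft³ in storage unit 3; 10 ft³ remain.
Put 19 ft³ in storage unit 4; 31 ft³ remain.
Put 19 ft³ in storage unit 4; 12 ft³ remain.
Put 18 ft³ in storage unit 5; 32 ft³ remain.
Put 18 ft³ in storage unit 5; 14 ft³ remain.
Put 17 ft³ in storage unit 6; 33 ft³ remain.
Put 16 ft³ in storage unit 6; 17 ft³ remain.
Put 16 ft³ in storage unit 6; 1 ft³ remain.
Put 16 ft³ in storage unit 7; 34 ft³ remain.
Put 16 ft³ in storage unit 7; 18 ft³ remain.
Put 16 ft³ in storage unit 7; 2 ft³ remain.
Put 16 ft³ in storage unit 8; 34 ft³ remain.

8 storage units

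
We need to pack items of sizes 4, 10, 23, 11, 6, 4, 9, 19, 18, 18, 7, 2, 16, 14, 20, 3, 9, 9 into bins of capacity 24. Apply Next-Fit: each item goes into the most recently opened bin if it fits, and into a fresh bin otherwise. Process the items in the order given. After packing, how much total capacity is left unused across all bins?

4 → bin 1 (remaining 20)
10 → bin 1 (remaining 10)
23 → bin 2 (remaining 1)
11 → bin 3 (remaining 13)
6 → bin 3 (remaining 7)
4 → bin 3 (remaining 3)
9 → bin 4 (remaining 15)
19 → bin 5 (remaining 5)
18 → bin 6 (remaining 6)
18 → bin 7 (remaining 6)
7 → bin 8 (remaining 17)
2 → bin 8 (remaining 15)
16 → bin 9 (remaining 8)
14 → bin 10 (remaining 10)
20 → bin 11 (remaining 4)
3 → bin 11 (remaining 1)
9 → bin 12 (remaining 15)
9 → bin 12 (remaining 6)
12 bins × 24 = 288; used 202; unused 86.

86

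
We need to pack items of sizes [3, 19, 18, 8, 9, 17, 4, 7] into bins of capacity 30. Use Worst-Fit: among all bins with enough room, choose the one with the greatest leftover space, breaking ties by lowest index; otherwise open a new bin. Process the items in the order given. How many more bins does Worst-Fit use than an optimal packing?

1

Worst-Fit: [3,19,4] [18,8] [9,17] [7] → 4 bins.
Total size 85; any packing needs at least ⌈85/30⌉ = 3 bins.
An optimal packing achieves that bound: [19,9] [18,8,4] [17,7,3] → 3 bins.
Excess: 4 − 3 = 1.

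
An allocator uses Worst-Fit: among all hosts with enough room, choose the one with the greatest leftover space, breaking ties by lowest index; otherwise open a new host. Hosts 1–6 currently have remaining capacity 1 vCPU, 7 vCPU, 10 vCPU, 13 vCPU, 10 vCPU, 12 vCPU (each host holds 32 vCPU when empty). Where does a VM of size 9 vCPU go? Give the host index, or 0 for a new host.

Hosts with room: host 3 (10 vCPU), host 4 (13 vCPU), host 5 (10 vCPU), host 6 (12 vCPU).
Most room is host 4 with 13 vCPU free.

4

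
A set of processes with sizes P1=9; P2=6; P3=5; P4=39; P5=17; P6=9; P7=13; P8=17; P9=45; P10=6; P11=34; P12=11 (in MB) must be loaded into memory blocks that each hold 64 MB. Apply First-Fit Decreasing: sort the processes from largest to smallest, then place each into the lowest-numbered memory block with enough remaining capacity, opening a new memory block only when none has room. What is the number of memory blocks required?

Sorted descending: 45, 39, 34, 17, 17, 13, 11, 9, 9, 6, 6, 5.
45 MB → memory block 1 (remaining 19 MB)
39 MB → memory block 2 (remaining 25 MB)
34 MB → memory block 3 (remaining 30 MB)
17 MB → memory block 1 (remaining 2 MB)
17 MB → memory block 2 (remaining 8 MB)
13 MB → memory block 3 (remaining 17 MB)
11 MB → memory block 3 (remaining 6 MB)
9 MB → memory block 4 (remaining 55 MB)
9 MB → memory block 4 (remaining 46 MB)
6 MB → memory block 2 (remaining 2 MB)
6 MB → memory block 3 (remaining 0 MB)
5 MB → memory block 4 (remaining 41 MB)

4 memory blocks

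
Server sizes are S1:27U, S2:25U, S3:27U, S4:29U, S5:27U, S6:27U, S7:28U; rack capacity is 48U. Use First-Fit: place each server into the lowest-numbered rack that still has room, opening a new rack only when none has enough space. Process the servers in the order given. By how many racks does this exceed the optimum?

First-Fit: [27] [25] [27] [29] [27] [27] [28] → 7 racks.
7 servers exceed 24U (half the capacity), and no two of those can share a rack, so at least 7 racks are needed.
So 7 is already optimal.

0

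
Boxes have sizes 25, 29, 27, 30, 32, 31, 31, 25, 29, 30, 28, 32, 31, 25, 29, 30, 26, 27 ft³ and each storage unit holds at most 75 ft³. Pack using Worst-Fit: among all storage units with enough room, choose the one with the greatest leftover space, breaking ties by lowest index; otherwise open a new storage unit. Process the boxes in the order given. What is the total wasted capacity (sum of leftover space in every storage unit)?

158

Put 25 ft³ in storage unit 1; 50 ft³ remain.
Put 29 ft³ in storage unit 1; 21 ft³ remain.
Put 27 ft³ in storage unit 2; 48 ft³ remain.
Put 30 ft³ in storage unit 2; 18 ft³ remain.
Put 32 ft³ in storage unit 3; 43 ft³ remain.
Put 31 ft³ in storage unit 3; 12 ft³ remain.
Put 31 ft³ in storage unit 4; 44 ft³ remain.
Put 25 ft³ in storage unit 4; 19 ft³ remain.
Put 29 ft³ in storage unit 5; 46 ft³ remain.
Put 30 ft³ in storage unit 5; 16 ft³ remain.
Put 28 ft³ in storage unit 6; 47 ft³ remain.
Put 32 ft³ in storage unit 6; 15 ft³ remain.
Put 31 ft³ in storage unit 7; 44 ft³ remain.
Put 25 ft³ in storage unit 7; 19 ft³ remain.
Put 29 ft³ in storage unit 8; 46 ft³ remain.
Put 30 ft³ in storage unit 8; 16 ft³ remain.
Put 26 ft³ in storage unit 9; 49 ft³ remain.
Put 27 ft³ in storage unit 9; 22 ft³ remain.
9 storage units × 75 ft³ = 675 ft³; used 517 ft³; unused 158 ft³.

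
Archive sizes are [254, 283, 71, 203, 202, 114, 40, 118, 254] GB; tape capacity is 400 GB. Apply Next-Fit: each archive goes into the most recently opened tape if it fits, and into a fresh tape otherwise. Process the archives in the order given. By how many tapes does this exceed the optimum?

Next-Fit: [254] [283,71] [203] [202,114,40] [118,254] → 5 tapes.
5 archives exceed 200 GB (half the capacity), and no two of those can share a tape, so at least 5 tapes are needed.
So 5 is already optimal.

0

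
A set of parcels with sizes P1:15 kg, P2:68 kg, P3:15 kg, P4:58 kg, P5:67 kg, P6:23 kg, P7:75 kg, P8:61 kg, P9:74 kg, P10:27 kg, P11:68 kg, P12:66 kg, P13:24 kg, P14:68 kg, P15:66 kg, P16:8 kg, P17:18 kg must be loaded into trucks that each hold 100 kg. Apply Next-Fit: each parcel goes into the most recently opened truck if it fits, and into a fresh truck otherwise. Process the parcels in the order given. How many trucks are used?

10

truck 1: place P1 (15 kg), 85 kg left
truck 1: place P2 (68 kg), 17 kg left
truck 1: place P3 (15 kg), 2 kg left
truck 2: place P4 (58 kg), 42 kg left
truck 3: place P5 (67 kg), 33 kg left
truck 3: place P6 (23 kg), 10 kg left
truck 4: place P7 (75 kg), 25 kg left
truck 5: place P8 (61 kg), 39 kg left
truck 6: place P9 (74 kg), 26 kg left
truck 7: place P10 (27 kg), 73 kg left
truck 7: place P11 (68 kg), 5 kg left
truck 8: place P12 (66 kg), 34 kg left
truck 8: place P13 (24 kg), 10 kg left
truck 9: place P14 (68 kg), 32 kg left
truck 10: place P15 (66 kg), 34 kg left
truck 10: place P16 (8 kg), 26 kg left
truck 10: place P17 (18 kg), 8 kg left
Final trucks: [15,68,15] [58] [67,23] [75] [61] [74] [27,68] [66,24] [68] [66,8,18].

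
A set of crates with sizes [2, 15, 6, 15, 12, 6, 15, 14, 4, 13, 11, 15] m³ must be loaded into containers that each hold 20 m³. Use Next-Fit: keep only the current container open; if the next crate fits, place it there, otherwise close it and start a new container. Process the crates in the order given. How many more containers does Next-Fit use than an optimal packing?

Next-Fit: [2,15] [6] [15] [12,6] [15] [14,4] [13] [11] [15] → 9 containers.
8 crates exceed 10 m³ (half the capacity), and no two of those can share a container, so at least 8 containers are needed.
An optimal packing achieves that bound: [15,4] [15,2] [15] [15] [14,6] [13,6] [12] [11] → 8 containers.
Excess: 9 − 8 = 1.

1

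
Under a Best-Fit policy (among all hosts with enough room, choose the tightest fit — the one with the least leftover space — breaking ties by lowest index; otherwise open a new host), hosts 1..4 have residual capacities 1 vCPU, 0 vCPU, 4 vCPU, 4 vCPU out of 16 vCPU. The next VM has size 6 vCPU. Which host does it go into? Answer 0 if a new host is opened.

No host has ≥ 6 vCPU free, so a new host is opened.

0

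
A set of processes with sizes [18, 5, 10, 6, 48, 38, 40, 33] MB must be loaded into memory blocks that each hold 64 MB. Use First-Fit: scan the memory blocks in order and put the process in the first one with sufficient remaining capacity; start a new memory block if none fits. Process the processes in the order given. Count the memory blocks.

Put 18 MB in memory block 1; 46 MB remain.
Put 5 MB in memory block 1; 41 MB remain.
Put 10 MB in memory block 1; 31 MB remain.
Put 6 MB in memory block 1; 25 MB remain.
Put 48 MB in memory block 2; 16 MB remain.
Put 38 MB in memory block 3; 26 MB remain.
Put 40 MB in memory block 4; 24 MB remain.
Put 33 MB in memory block 5; 31 MB remain.
Final memory blocks: [18,5,10,6] [48] [38] [40] [33].

5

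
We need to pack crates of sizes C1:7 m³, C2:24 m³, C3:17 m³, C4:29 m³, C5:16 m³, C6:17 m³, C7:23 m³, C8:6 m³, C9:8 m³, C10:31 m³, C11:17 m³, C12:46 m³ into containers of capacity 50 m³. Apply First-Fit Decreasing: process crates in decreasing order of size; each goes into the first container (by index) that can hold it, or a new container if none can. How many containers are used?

Sorted descending: 46, 31, 29, 24, 23, 17, 17, 17, 16, 8, 7, 6.
container 1: place 46 m³, 4 m³ left
container 2: place 31 m³, 19 m³ left
container 3: place 29 m³, 21 m³ left
container 4: place 24 m³, 26 m³ left
container 4: place 23 m³, 3 m³ left
container 2: place 17 m³, 2 m³ left
container 3: place 17 m³, 4 m³ left
container 5: place 17 m³, 33 m³ left
container 5: place 16 m³, 17 m³ left
container 5: place 8 m³, 9 m³ left
container 5: place 7 m³, 2 m³ left
container 6: place 6 m³, 44 m³ left
Final containers: [46] [31,17] [29,17] [24,23] [17,16,8,7] [6].

6 containers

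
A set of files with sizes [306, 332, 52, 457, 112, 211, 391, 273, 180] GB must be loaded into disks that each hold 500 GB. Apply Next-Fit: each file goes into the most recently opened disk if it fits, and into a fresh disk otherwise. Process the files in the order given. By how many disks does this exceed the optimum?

1

Next-Fit: [306] [332,52] [457] [112,211] [391] [273,180] → 6 disks.
Total size 2314 GB; any packing needs at least ⌈2314/500⌉ = 5 disks.
An optimal packing achieves that bound: [457] [391,52] [332,112] [306,180] [273,211] → 5 disks.
Excess: 6 − 5 = 1.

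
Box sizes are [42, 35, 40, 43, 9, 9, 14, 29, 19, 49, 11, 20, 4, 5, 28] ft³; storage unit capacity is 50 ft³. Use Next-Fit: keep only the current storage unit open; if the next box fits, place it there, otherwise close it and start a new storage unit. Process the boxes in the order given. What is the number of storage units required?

9 storage units

Put 42 ft³ in storage unit 1; 8 ft³ remain.
Put 35 ft³ in storage unit 2; 15 ft³ remain.
Put 40 ft³ in storage unit 3; 10 ft³ remain.
Put 43 ft³ in storage unit 4; 7 ft³ remain.
Put 9 ft³ in storage unit 5; 41 ft³ remain.
Put 9 ft³ in storage unit 5; 32 ft³ remain.
Put 14 ft³ in storage unit 5; 18 ft³ remain.
Put 29 ft³ in storage unit 6; 21 ft³ remain.
Put 19 ft³ in storage unit 6; 2 ft³ remain.
Put 49 ft³ in storage unit 7; 1 ft³ remain.
Put 11 ft³ in storage unit 8; 39 ft³ remain.
Put 20 ft³ in storage unit 8; 19 ft³ remain.
Put 4 ft³ in storage unit 8; 15 ft³ remain.
Put 5 ft³ in storage unit 8; 10 ft³ remain.
Put 28 ft³ in storage unit 9; 22 ft³ remain.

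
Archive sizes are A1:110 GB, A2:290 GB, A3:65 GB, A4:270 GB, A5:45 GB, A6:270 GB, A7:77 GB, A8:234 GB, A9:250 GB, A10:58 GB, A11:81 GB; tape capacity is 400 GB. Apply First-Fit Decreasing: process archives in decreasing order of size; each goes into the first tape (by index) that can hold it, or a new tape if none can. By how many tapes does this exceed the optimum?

0

First-Fit Decreasing: [290,110] [270,81,45] [270,77] [250,65,58] [234] → 5 tapes.
Total size 1750 GB; any packing needs at least ⌈1750/400⌉ = 5 tapes.
So 5 is already optimal.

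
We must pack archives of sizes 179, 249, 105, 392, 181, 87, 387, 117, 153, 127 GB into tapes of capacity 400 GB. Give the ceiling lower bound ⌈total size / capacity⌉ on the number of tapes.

5

Total size = 179 + 249 + 105 + 392 + 181 + 87 + 387 + 117 + 153 + 127 = 1977 GB.
⌈1977 / 400⌉ = 5.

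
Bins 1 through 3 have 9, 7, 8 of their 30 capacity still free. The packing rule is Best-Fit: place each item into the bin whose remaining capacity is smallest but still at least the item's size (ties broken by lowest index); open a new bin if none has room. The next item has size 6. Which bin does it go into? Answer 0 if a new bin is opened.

Bins with room: bin 1 (9), bin 2 (7), bin 3 (8).
Tightest fit is bin 2 with 7 free.

2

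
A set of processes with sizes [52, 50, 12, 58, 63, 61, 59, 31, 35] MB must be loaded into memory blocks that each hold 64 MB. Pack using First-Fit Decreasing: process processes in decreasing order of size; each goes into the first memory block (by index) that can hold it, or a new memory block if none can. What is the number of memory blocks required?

Sorted descending: 63, 61, 59, 58, 52, 50, 35, 31, 12.
memory block 1: place 63 MB, 1 MB left
memory block 2: place 61 MB, 3 MB left
memory block 3: place 59 MB, 5 MB left
memory block 4: place 58 MB, 6 MB left
memory block 5: place 52 MB, 12 MB left
memory block 6: place 50 MB, 14 MB left
memory block 7: place 35 MB, 29 MB left
memory block 8: place 31 MB, 33 MB left
memory block 5: place 12 MB, 0 MB left

8 memory blocks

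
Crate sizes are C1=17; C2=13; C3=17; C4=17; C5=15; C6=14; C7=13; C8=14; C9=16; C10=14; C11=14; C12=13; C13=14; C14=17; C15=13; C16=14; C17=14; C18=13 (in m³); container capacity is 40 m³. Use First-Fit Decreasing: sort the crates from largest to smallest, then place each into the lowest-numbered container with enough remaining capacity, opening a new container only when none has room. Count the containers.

8

Sorted descending: 17, 17, 17, 17, 16, 15, 14, 14, 14, 14, 14, 14, 14, 13, 13, 13, 13, 13.
17 m³ → container 1 (remaining 23 m³)
17 m³ → container 1 (remaining 6 m³)
17 m³ → container 2 (remaining 23 m³)
17 m³ → container 2 (remaining 6 m³)
16 m³ → container 3 (remaining 24 m³)
15 m³ → container 3 (remaining 9 m³)
14 m³ → container 4 (remaining 26 m³)
14 m³ → container 4 (remaining 12 m³)
14 m³ → container 5 (remaining 26 m³)
14 m³ → container 5 (remaining 12 m³)
14 m³ → container 6 (remaining 26 m³)
14 m³ → container 6 (remaining 12 m³)
14 m³ → container 7 (remaining 26 m³)
13 m³ → container 7 (remaining 13 m³)
13 m³ → container 7 (remaining 0 m³)
13 m³ → container 8 (remaining 27 m³)
13 m³ → container 8 (remaining 14 m³)
13 m³ → container 8 (remaining 1 m³)
Final containers: [17,17] [17,17] [16,15] [14,14] [14,14] [14,14] [14,13,13] [13,13,13].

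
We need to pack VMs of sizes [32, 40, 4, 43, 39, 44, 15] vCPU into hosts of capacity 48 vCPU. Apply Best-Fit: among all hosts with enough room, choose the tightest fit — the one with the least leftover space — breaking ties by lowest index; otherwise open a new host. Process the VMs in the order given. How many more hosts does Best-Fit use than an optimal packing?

0

Best-Fit: [32,15] [40,4] [43] [39] [44] → 5 hosts.
Total size 217 vCPU; any packing needs at least ⌈217/48⌉ = 5 hosts.
So 5 is already optimal.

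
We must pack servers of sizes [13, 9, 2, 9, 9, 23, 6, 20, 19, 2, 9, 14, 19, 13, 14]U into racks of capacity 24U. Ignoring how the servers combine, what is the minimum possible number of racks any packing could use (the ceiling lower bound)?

8

Total size = 13 + 9 + 2 + 9 + 9 + 23 + 6 + 20 + 19 + 2 + 9 + 14 + 19 + 13 + 14 = 181U.
⌈181 / 24⌉ = 8.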